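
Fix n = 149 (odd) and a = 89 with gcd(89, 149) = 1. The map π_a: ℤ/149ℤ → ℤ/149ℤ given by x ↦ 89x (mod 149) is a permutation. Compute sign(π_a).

Orbit of 23 under x↦89x: [23, 110, 105, 107, 136, 35, 135]… (length divides ord_149(89)).
2 cycles of lengths [148, 1].
2 cycles on 149: each ℓ→(−1)^(ℓ−1), product (−1)^147 = -1.
Via Zolotarev, sign(π_{89}) = (89|149) = -1.

-1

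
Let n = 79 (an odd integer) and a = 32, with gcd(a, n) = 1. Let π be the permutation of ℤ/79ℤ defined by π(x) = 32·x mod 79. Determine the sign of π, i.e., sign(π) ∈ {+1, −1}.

Orbit of 55 under x↦32x: [55, 22, 72, 13, 21, 40, 16]… (length divides ord_79(32)).
π_32 has 3 disjoint cycles with lengths [39, 39, 1] on {0,…,78}.
n − c = 79 − 3 = 76; sign = (−1)^76 = +1.

+1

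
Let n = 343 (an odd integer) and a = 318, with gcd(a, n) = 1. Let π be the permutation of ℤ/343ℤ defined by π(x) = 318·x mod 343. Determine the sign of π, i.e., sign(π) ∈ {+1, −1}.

Orbit of 73 under x↦318x: [73, 233, 6, 193, 320, 232, 31]… (length divides ord_343(318)).
Cycle lengths of π_318 on ℤ/343ℤ: [294, 42, 6, 1]; 4 cycles in total.
343 − 4 = 339 transpositions; sign(π) = (−1)^339 = -1.
The Jacobi symbol (318|343) = -1 (Zolotarev) agrees.

-1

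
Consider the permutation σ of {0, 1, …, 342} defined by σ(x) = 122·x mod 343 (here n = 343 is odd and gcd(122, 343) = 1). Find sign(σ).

Orbit of 234 under x↦122x: [234, 79, 34, 32, 131, 204, 192]… (length divides ord_343(122)).
Cycle type of π: 294 + 42 + 6 + 1; total 4 cycles.
4 cycles on 343: each ℓ→(−1)^(ℓ−1), product (−1)^339 = -1.

-1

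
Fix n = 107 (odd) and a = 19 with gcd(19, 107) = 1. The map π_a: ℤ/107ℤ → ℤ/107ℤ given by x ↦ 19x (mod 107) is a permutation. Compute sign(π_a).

+1

Orbit of 25 under x↦19x: [25, 47, 37, 61, 89, 86, 29]… (length divides ord_107(19)).
Cycle lengths of π_19 on ℤ/107ℤ: [53, 53, 1]; 3 cycles in total.
n − c = 107 − 3 = 104; sign = (−1)^104 = +1.
Check: (19/107) = +1 by Zolotarev.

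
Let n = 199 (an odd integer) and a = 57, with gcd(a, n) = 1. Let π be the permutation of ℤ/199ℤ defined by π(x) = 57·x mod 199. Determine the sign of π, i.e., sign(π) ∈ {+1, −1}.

+1

Trace 23: π^k(23) = [23, 117, 102, 43, 63, 9, 115] for k=0..6.
Cycle lengths of π_57 on ℤ/199ℤ: [99, 99, 1]; 3 cycles in total.
sign(π) = (−1)^{n − #cycles} = (−1)^{199−3} = (−1)^196 = +1.
(57|199)_J = +1 (Zolotarev's lemma cross-check).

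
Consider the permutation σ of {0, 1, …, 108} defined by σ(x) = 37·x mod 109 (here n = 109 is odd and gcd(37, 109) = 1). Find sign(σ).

-1

Trace 18: π^k(18) = [18, 12, 8, 78, 52, 71, 11] for k=0..6.
π_37 has 2 disjoint cycles with lengths [108, 1] on {0,…,108}.
2 cycles on 109: each ℓ→(−1)^(ℓ−1), product (−1)^107 = -1.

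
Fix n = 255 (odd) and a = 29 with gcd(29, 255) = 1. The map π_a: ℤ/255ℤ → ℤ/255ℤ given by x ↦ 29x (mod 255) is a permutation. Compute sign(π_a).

+1

Start at x=166: 166 → 224 → 121 → 194 → 16 → 209 → 196 → … (one orbit).
Decompose π into cycles: lengths [16, 16, 16, 16, 16, 16, 16, 16, 16, 16, 16, 16, 16, 16, 16, 2, 2, 2, 2, 2, 2, 2, 1] (23 cycles, including the fixed point 0).
sign(π) = (−1)^{n − #cycles} = (−1)^{255−23} = (−1)^232 = +1.
Check: (29/255) = +1 by Zolotarev.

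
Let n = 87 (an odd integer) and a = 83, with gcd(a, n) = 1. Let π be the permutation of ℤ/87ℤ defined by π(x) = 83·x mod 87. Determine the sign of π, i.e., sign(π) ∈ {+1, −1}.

Orbit of 23 under x↦83x: [23, 82, 20, 7, 59, 25, 74]… (length divides ord_87(83)).
π_83 has 10 disjoint cycles with lengths [14, 14, 14, 14, 7, 7, 7, 7, 2, 1] on {0,…,86}.
sign(π) = (−1)^{n − #cycles} = (−1)^{87−10} = (−1)^77 = -1.
Check: (83/87) = -1 by Zolotarev.

-1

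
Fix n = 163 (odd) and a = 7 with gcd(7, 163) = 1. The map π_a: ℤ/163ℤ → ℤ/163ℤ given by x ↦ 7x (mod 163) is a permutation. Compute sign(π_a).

-1

Trace 71: π^k(71) = [71, 8, 56, 66, 136, 137, 144] for k=0..6.
The orbit structure of x ↦ 7x mod 163: 2 orbits of sizes [162, 1].
2 cycles on 163: each ℓ→(−1)^(ℓ−1), product (−1)^161 = -1.
Check: (7/163) = -1 by Zolotarev.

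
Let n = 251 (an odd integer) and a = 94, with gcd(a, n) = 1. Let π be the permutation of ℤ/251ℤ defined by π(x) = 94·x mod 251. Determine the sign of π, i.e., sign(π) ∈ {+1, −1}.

+1

Trace 4: π^k(4) = [4, 125, 204, 100, 113, 80, 241] for k=0..6.
11 cycles of lengths [25, 25, 25, 25, 25, 25, 25, 25, 25, 25, 1].
sign(π) = (−1)^{n − #cycles} = (−1)^{251−11} = (−1)^240 = +1.
Check: (94/251) = +1 by Zolotarev.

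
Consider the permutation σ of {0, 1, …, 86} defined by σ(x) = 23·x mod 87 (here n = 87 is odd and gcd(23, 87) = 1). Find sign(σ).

-1

Trace 49: π^k(49) = [49, 83, 82, 59, 52, 65, 16] for k=0..6.
Cycle type of π: 14×4 + 7×4 + 2 + 1; total 10 cycles.
sign(π) = (−1)^{n − #cycles} = (−1)^{87−10} = (−1)^77 = -1.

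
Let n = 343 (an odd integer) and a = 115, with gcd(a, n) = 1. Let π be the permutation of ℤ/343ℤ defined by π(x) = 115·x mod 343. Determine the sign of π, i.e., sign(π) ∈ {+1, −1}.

Trace 66: π^k(66) = [66, 44, 258, 172, 229, 267, 178] for k=0..6.
Cycle type of π: 294 + 42 + 6 + 1; total 4 cycles.
4 cycles on 343: each ℓ→(−1)^(ℓ−1), product (−1)^339 = -1.
Check: (115/343) = -1 by Zolotarev.

-1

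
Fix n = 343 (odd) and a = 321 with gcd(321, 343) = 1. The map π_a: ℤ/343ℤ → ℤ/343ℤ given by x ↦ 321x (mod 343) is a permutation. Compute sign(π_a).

Start at x=78: 78 → 342 → 22 → 202 → 15 → 13 → 57 → … (one orbit).
Cycle lengths of π_321 on ℤ/343ℤ: [98, 98, 98, 14, 14, 14, 2, 2, 2, 1]; 10 cycles in total.
With 10 cycles on 343 points, sign = (−1)^{343−10} = -1.
The Jacobi symbol (321|343) = -1 (Zolotarev) agrees.

-1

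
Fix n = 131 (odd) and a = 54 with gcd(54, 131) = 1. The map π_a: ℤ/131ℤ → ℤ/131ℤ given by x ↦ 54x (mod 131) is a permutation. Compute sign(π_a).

Trace 120: π^k(120) = [120, 61, 19, 109, 122, 38, 87] for k=0..6.
Cycle type of π: 130 + 1; total 2 cycles.
With 2 cycles on 131 points, sign = (−1)^{131−2} = -1.

-1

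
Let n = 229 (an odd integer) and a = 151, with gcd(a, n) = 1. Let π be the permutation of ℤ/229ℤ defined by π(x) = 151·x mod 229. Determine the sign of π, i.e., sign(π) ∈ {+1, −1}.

+1

Start at x=53: 53 → 217 → 20 → 43 → 81 → 94 → 225 → … (one orbit).
Cycle lengths of π_151 on ℤ/229ℤ: [57, 57, 57, 57, 1]; 5 cycles in total.
Σ(ℓ_i−1) = 229−5 = 224; sign = (−1)^224 = +1.
Zolotarev: (151|229) = +1, matching the cycle-count sign.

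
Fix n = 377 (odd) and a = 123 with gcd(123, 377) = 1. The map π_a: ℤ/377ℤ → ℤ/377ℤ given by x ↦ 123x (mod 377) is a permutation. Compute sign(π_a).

Start at x=81: 81 → 161 → 199 → 349 → 326 → 136 → 140 → … (one orbit).
The orbit structure of x ↦ 123x mod 377: 10 orbits of sizes [84, 84, 84, 84, 12, 7, 7, 7, 7, 1].
10 cycles on 377: each ℓ→(−1)^(ℓ−1), product (−1)^367 = -1.
The Jacobi symbol (123|377) = -1 (Zolotarev) agrees.

-1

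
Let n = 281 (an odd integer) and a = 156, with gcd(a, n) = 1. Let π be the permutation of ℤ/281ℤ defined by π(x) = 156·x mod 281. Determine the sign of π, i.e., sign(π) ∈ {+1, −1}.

Trace 219: π^k(219) = [219, 163, 138, 172, 137, 16, 248] for k=0..6.
Cycle lengths of π_156 on ℤ/281ℤ: [140, 140, 1]; 3 cycles in total.
281 − 3 = 278 transpositions; sign(π) = (−1)^278 = +1.

+1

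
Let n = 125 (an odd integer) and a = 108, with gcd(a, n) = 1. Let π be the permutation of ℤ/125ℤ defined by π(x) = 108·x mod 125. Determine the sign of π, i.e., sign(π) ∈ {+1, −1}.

-1

Orbit of 67 under x↦108x: [67, 111, 113, 79, 32, 81, 123]… (length divides ord_125(108)).
4 cycles of lengths [100, 20, 4, 1].
With 4 cycles on 125 points, sign = (−1)^{125−4} = -1.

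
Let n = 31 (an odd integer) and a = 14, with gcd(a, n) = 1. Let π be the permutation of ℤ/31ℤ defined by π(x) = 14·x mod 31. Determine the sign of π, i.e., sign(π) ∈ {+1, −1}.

+1

Start at x=9: 9 → 2 → 28 → 20 → 1 → 14 → 10 → … (one orbit).
π_14 has 3 disjoint cycles with lengths [15, 15, 1] on {0,…,30}.
31 − 3 = 28 transpositions; sign(π) = (−1)^28 = +1.
Zolotarev: (14|31) = +1, matching the cycle-count sign.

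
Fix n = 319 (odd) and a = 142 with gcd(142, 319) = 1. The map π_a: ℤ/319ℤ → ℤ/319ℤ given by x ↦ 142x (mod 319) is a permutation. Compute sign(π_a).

Trace 131: π^k(131) = [131, 100, 164, 1, 142, 67, 263] for k=0..6.
Cycle lengths of π_142 on ℤ/319ℤ: [28, 28, 28, 28, 28, 28, 28, 28, 28, 28, 28, 2, 2, 2, 2, 2, 1]; 17 cycles in total.
sign(π) = (−1)^{n − #cycles} = (−1)^{319−17} = (−1)^302 = +1.

+1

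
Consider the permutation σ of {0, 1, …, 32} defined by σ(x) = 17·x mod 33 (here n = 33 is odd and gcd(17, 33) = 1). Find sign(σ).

+1

Orbit of 8 under x↦17x: [8, 4, 2, 1, 17, 25, 29]… (length divides ord_33(17)).
The orbit structure of x ↦ 17x mod 33: 5 orbits of sizes [10, 10, 10, 2, 1].
33 − 5 = 28 transpositions; sign(π) = (−1)^28 = +1.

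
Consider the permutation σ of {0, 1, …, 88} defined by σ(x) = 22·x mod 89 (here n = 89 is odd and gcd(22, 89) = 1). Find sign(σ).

+1

Trace 4: π^k(4) = [4, 88, 67, 50, 32, 81, 2] for k=0..6.
π_22 has 5 disjoint cycles with lengths [22, 22, 22, 22, 1] on {0,…,88}.
5 cycles on 89: each ℓ→(−1)^(ℓ−1), product (−1)^84 = +1.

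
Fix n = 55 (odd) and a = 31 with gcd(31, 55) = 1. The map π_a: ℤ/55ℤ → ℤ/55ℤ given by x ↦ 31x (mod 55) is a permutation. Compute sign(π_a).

Orbit of 36 under x↦31x: [36, 16, 1, 31, 26]… (length divides ord_55(31)).
The orbit structure of x ↦ 31x mod 55: 15 orbits of sizes [5, 5, 5, 5, 5, 5, 5, 5, 5, 5, 1, 1, 1, 1, 1].
With 15 cycles on 55 points, sign = (−1)^{55−15} = +1.

+1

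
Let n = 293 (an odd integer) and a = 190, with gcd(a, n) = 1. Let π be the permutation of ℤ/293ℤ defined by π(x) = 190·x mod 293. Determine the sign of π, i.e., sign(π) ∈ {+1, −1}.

-1

Trace 130: π^k(130) = [130, 88, 19, 94, 280, 167, 86] for k=0..6.
Decompose π into cycles: lengths [292, 1] (2 cycles, including the fixed point 0).
Σ(ℓ_i−1) = 293−2 = 291; sign = (−1)^291 = -1.
Via Zolotarev, sign(π_{190}) = (190|293) = -1.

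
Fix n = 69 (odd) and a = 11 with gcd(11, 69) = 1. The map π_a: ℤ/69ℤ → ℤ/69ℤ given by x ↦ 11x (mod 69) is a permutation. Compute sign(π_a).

Trace 56: π^k(56) = [56, 64, 14, 16, 38, 4, 44] for k=0..6.
Cycle lengths of π_11 on ℤ/69ℤ: [22, 22, 22, 2, 1]; 5 cycles in total.
Σ(ℓ_i−1) = 69−5 = 64; sign = (−1)^64 = +1.
The Jacobi symbol (11|69) = +1 (Zolotarev) agrees.

+1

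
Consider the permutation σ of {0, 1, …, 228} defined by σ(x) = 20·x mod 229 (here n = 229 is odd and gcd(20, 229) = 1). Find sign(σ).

Trace 44: π^k(44) = [44, 193, 196, 27, 82, 37, 53] for k=0..6.
Cycle type of π: 57×4 + 1; total 5 cycles.
With 5 cycles on 229 points, sign = (−1)^{229−5} = +1.

+1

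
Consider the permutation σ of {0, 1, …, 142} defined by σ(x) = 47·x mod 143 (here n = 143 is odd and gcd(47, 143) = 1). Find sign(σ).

-1

Orbit of 27 under x↦47x: [27, 125, 12, 135, 53, 60, 103]… (length divides ord_143(47)).
12 cycles of lengths [20, 20, 20, 20, 20, 20, 5, 5, 4, 4, 4, 1].
Σ(ℓ_i−1) = 143−12 = 131; sign = (−1)^131 = -1.
Zolotarev: (47|143) = -1, matching the cycle-count sign.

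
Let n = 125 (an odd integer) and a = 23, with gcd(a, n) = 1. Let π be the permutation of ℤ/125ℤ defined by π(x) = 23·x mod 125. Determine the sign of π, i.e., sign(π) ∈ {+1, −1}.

-1

Start at x=106: 106 → 63 → 74 → 77 → 21 → 108 → 109 → … (one orbit).
The orbit structure of x ↦ 23x mod 125: 4 orbits of sizes [100, 20, 4, 1].
sign(π) = (−1)^{n − #cycles} = (−1)^{125−4} = (−1)^121 = -1.
Zolotarev: (23|125) = -1, matching the cycle-count sign.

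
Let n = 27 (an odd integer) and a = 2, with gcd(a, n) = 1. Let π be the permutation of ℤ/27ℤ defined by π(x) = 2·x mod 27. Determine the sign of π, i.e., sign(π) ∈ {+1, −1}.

Orbit of 4 under x↦2x: [4, 8, 16, 5, 10, 20, 13]… (length divides ord_27(2)).
The orbit structure of x ↦ 2x mod 27: 4 orbits of sizes [18, 6, 2, 1].
Σ(ℓ_i−1) = 27−4 = 23; sign = (−1)^23 = -1.

-1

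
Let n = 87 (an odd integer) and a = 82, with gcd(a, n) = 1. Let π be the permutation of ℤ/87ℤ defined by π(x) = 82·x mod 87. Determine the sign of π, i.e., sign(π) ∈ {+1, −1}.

+1

Orbit of 25 under x↦82x: [25, 49, 16, 7, 52, 1, 82]… (length divides ord_87(82)).
Cycle lengths of π_82 on ℤ/87ℤ: [7, 7, 7, 7, 7, 7, 7, 7, 7, 7, 7, 7, 1, 1, 1]; 15 cycles in total.
sign(π) = (−1)^{n − #cycles} = (−1)^{87−15} = (−1)^72 = +1.
The Jacobi symbol (82|87) = +1 (Zolotarev) agrees.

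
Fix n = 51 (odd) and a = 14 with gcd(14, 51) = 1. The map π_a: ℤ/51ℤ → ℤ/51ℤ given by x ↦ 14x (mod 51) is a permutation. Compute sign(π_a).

Trace 20: π^k(20) = [20, 25, 44, 4, 5, 19, 11] for k=0..6.
Cycle lengths of π_14 on ℤ/51ℤ: [16, 16, 16, 2, 1]; 5 cycles in total.
Σ(ℓ_i−1) = 51−5 = 46; sign = (−1)^46 = +1.
The Jacobi symbol (14|51) = +1 (Zolotarev) agrees.

+1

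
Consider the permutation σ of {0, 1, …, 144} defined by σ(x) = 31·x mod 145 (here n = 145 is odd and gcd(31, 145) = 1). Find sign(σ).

Trace 111: π^k(111) = [111, 106, 96, 76, 36, 101, 86] for k=0..6.
π_31 has 10 disjoint cycles with lengths [28, 28, 28, 28, 28, 1, 1, 1, 1, 1] on {0,…,144}.
sign(π) = (−1)^{n − #cycles} = (−1)^{145−10} = (−1)^135 = -1.

-1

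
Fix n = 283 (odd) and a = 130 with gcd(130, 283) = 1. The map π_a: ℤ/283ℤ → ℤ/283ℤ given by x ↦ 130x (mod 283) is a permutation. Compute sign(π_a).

Orbit of 143 under x↦130x: [143, 195, 163, 248, 261, 253, 62]… (length divides ord_283(130)).
Cycle type of π: 141×2 + 1; total 3 cycles.
Σ(ℓ_i−1) = 283−3 = 280; sign = (−1)^280 = +1.
Check: (130/283) = +1 by Zolotarev.

+1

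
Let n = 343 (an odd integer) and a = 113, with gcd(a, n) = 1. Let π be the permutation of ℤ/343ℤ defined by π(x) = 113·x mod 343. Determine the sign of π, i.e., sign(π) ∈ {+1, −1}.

Trace 50: π^k(50) = [50, 162, 127, 288, 302, 169, 232] for k=0..6.
π_113 has 19 disjoint cycles with lengths [49, 49, 49, 49, 49, 49, 7, 7, 7, 7, 7, 7, 1, 1, 1, 1, 1, 1, 1] on {0,…,342}.
sign(π) = (−1)^{n − #cycles} = (−1)^{343−19} = (−1)^324 = +1.

+1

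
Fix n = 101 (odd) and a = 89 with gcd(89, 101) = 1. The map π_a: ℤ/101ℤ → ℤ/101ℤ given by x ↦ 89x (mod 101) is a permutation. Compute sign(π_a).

-1

Orbit of 25 under x↦89x: [25, 3, 65, 28, 68, 93, 96]… (length divides ord_101(89)).
π_89 has 2 disjoint cycles with lengths [100, 1] on {0,…,100}.
n − c = 101 − 2 = 99; sign = (−1)^99 = -1.
(89|101)_J = -1 (Zolotarev's lemma cross-check).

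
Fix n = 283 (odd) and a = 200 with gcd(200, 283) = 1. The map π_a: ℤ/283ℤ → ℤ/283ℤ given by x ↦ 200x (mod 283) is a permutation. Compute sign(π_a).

-1

Start at x=151: 151 → 202 → 214 → 67 → 99 → 273 → 264 → … (one orbit).
Cycle lengths of π_200 on ℤ/283ℤ: [282, 1]; 2 cycles in total.
283 − 2 = 281 transpositions; sign(π) = (−1)^281 = -1.
Check: (200/283) = -1 by Zolotarev.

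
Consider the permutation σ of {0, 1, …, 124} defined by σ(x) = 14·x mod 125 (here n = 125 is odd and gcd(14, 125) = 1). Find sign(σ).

Trace 59: π^k(59) = [59, 76, 64, 21, 44, 116, 124] for k=0..6.
π_14 has 7 disjoint cycles with lengths [50, 50, 10, 10, 2, 2, 1] on {0,…,124}.
7 cycles on 125: each ℓ→(−1)^(ℓ−1), product (−1)^118 = +1.
The Jacobi symbol (14|125) = +1 (Zolotarev) agrees.

+1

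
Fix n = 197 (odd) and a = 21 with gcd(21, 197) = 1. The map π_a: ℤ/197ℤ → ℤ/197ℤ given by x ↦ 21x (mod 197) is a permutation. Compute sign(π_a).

Orbit of 127 under x↦21x: [127, 106, 59, 57, 15, 118, 114]… (length divides ord_197(21)).
The orbit structure of x ↦ 21x mod 197: 2 orbits of sizes [196, 1].
2 cycles on 197: each ℓ→(−1)^(ℓ−1), product (−1)^195 = -1.
(21|197)_J = -1 (Zolotarev's lemma cross-check).

-1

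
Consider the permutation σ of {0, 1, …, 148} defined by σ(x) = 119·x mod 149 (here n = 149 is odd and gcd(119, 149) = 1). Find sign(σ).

+1

Trace 37: π^k(37) = [37, 82, 73, 45, 140, 121, 95] for k=0..6.
3 cycles of lengths [74, 74, 1].
3 cycles on 149: each ℓ→(−1)^(ℓ−1), product (−1)^146 = +1.
The Jacobi symbol (119|149) = +1 (Zolotarev) agrees.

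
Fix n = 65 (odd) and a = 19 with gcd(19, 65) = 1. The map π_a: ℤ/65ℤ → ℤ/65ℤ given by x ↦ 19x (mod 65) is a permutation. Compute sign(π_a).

-1

Start at x=19: 19 → 36 → 34 → 61 → 54 → 51 → 59 → … (one orbit).
Decompose π into cycles: lengths [12, 12, 12, 12, 12, 2, 2, 1] (8 cycles, including the fixed point 0).
sign(π) = (−1)^{n − #cycles} = (−1)^{65−8} = (−1)^57 = -1.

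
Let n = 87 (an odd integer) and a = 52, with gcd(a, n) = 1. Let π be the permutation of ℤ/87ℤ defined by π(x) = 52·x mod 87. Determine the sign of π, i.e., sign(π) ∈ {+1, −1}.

Start at x=1: 1 → 52 → 7 → 16 → 49 → 25 → 82 → 1 (one orbit).
The orbit structure of x ↦ 52x mod 87: 15 orbits of sizes [7, 7, 7, 7, 7, 7, 7, 7, 7, 7, 7, 7, 1, 1, 1].
15 cycles on 87: each ℓ→(−1)^(ℓ−1), product (−1)^72 = +1.

+1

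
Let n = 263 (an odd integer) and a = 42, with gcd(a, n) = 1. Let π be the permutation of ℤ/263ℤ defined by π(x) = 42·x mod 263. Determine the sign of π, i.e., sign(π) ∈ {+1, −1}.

-1

Orbit of 145 under x↦42x: [145, 41, 144, 262, 221, 77, 78]… (length divides ord_263(42)).
2 cycles of lengths [262, 1].
263 − 2 = 261 transpositions; sign(π) = (−1)^261 = -1.
(42|263)_J = -1 (Zolotarev's lemma cross-check).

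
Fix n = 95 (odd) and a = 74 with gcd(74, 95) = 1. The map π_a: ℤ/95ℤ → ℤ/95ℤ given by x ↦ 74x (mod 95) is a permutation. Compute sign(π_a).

Start at x=54: 54 → 6 → 64 → 81 → 9 → 1 → 74 → … (one orbit).
9 cycles of lengths [18, 18, 18, 18, 9, 9, 2, 2, 1].
sign(π) = (−1)^{n − #cycles} = (−1)^{95−9} = (−1)^86 = +1.
Check: (74/95) = +1 by Zolotarev.

+1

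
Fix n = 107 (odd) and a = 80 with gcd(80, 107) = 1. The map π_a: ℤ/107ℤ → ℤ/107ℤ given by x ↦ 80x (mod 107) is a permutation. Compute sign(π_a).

-1

Start at x=22: 22 → 48 → 95 → 3 → 26 → 47 → 15 → … (one orbit).
Decompose π into cycles: lengths [106, 1] (2 cycles, including the fixed point 0).
2 cycles on 107: each ℓ→(−1)^(ℓ−1), product (−1)^105 = -1.
The Jacobi symbol (80|107) = -1 (Zolotarev) agrees.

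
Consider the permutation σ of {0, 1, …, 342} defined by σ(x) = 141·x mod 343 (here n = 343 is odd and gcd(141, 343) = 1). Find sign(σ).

+1

Start at x=197: 197 → 337 → 183 → 78 → 22 → 15 → 57 → … (one orbit).
Decompose π into cycles: lengths [49, 49, 49, 49, 49, 49, 7, 7, 7, 7, 7, 7, 1, 1, 1, 1, 1, 1, 1] (19 cycles, including the fixed point 0).
19 cycles on 343: each ℓ→(−1)^(ℓ−1), product (−1)^324 = +1.
Check: (141/343) = +1 by Zolotarev.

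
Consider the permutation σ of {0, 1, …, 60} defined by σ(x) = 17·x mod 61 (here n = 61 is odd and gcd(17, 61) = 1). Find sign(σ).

-1

Trace 36: π^k(36) = [36, 2, 34, 29, 5, 24, 42] for k=0..6.
The orbit structure of x ↦ 17x mod 61: 2 orbits of sizes [60, 1].
sign(π) = (−1)^{n − #cycles} = (−1)^{61−2} = (−1)^59 = -1.
(17|61)_J = -1 (Zolotarev's lemma cross-check).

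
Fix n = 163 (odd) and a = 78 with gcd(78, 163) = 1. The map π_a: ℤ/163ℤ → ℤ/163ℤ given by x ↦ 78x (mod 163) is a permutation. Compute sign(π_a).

Trace 53: π^k(53) = [53, 59, 38, 30, 58, 123, 140] for k=0..6.
Cycle type of π: 18×9 + 1; total 10 cycles.
Σ(ℓ_i−1) = 163−10 = 153; sign = (−1)^153 = -1.

-1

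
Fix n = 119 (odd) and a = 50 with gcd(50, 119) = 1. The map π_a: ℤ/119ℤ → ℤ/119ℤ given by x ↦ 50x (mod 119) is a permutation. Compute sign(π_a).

+1

Start at x=1: 1 → 50 → 1 (one orbit).
Decompose π into cycles: lengths [2, 2, 2, 2, 2, 2, 2, 2, 2, 2, 2, 2, 2, 2, 2, 2, 2, 2, 2, 2, 2, 2, 2, 2, 2, 2, 2, 2, 2, 2, 2, 2, 2, 2, 2, 2, 2, 2, 2, 2, 2, 2, 2, 2, 2, 2, 2, 2, 2, 2, 2, 2, 2, 2, 2, 2, 1, 1, 1, 1, 1, 1, 1] (63 cycles, including the fixed point 0).
With 63 cycles on 119 points, sign = (−1)^{119−63} = +1.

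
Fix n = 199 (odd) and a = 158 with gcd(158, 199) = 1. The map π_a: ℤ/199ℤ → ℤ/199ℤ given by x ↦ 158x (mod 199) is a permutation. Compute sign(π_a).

+1

Orbit of 14 under x↦158x: [14, 23, 52, 57, 51, 98, 161]… (length divides ord_199(158)).
The orbit structure of x ↦ 158x mod 199: 3 orbits of sizes [99, 99, 1].
n − c = 199 − 3 = 196; sign = (−1)^196 = +1.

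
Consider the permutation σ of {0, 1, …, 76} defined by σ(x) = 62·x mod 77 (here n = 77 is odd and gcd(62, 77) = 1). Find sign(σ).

+1

Orbit of 62 under x↦62x: [62, 71, 13, 36, 76, 15, 6]… (length divides ord_77(62)).
The orbit structure of x ↦ 62x mod 77: 11 orbits of sizes [10, 10, 10, 10, 10, 10, 10, 2, 2, 2, 1].
Σ(ℓ_i−1) = 77−11 = 66; sign = (−1)^66 = +1.
Via Zolotarev, sign(π_{62}) = (62|77) = +1.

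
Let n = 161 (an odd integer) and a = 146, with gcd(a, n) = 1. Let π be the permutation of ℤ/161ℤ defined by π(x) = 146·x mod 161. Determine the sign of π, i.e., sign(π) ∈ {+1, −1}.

-1

Trace 71: π^k(71) = [71, 62, 36, 104, 50, 55, 141] for k=0..6.
12 cycles of lengths [22, 22, 22, 22, 22, 22, 11, 11, 2, 2, 2, 1].
With 12 cycles on 161 points, sign = (−1)^{161−12} = -1.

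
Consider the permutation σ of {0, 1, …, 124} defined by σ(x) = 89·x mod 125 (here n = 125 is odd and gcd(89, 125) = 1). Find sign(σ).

+1

Orbit of 39 under x↦89x: [39, 96, 44, 41, 24, 11, 104]… (length divides ord_125(89)).
The orbit structure of x ↦ 89x mod 125: 7 orbits of sizes [50, 50, 10, 10, 2, 2, 1].
With 7 cycles on 125 points, sign = (−1)^{125−7} = +1.
The Jacobi symbol (89|125) = +1 (Zolotarev) agrees.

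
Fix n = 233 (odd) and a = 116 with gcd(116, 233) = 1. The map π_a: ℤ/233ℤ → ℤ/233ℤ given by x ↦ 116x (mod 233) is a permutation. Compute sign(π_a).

Start at x=23: 23 → 105 → 64 → 201 → 16 → 225 → 4 → … (one orbit).
Cycle lengths of π_116 on ℤ/233ℤ: [58, 58, 58, 58, 1]; 5 cycles in total.
233 − 5 = 228 transpositions; sign(π) = (−1)^228 = +1.
Via Zolotarev, sign(π_{116}) = (116|233) = +1.

+1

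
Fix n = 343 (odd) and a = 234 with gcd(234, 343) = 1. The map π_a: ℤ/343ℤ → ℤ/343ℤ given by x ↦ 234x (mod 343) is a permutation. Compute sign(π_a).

Trace 59: π^k(59) = [59, 86, 230, 312, 292, 71, 150] for k=0..6.
Decompose π into cycles: lengths [294, 42, 6, 1] (4 cycles, including the fixed point 0).
sign(π) = (−1)^{n − #cycles} = (−1)^{343−4} = (−1)^339 = -1.
(234|343)_J = -1 (Zolotarev's lemma cross-check).

-1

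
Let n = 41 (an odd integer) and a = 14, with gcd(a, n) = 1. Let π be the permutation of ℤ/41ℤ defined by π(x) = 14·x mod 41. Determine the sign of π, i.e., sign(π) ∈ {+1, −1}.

-1

Trace 27: π^k(27) = [27, 9, 3, 1, 14, 32, 38] for k=0..6.
Cycle lengths of π_14 on ℤ/41ℤ: [8, 8, 8, 8, 8, 1]; 6 cycles in total.
41 − 6 = 35 transpositions; sign(π) = (−1)^35 = -1.
Check: (14/41) = -1 by Zolotarev.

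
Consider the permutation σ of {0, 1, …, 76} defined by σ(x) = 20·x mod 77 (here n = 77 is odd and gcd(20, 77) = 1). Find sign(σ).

-1

Trace 69: π^k(69) = [69, 71, 34, 64, 48, 36, 27] for k=0..6.
Decompose π into cycles: lengths [10, 10, 10, 10, 10, 10, 5, 5, 2, 2, 2, 1] (12 cycles, including the fixed point 0).
n − c = 77 − 12 = 65; sign = (−1)^65 = -1.
Via Zolotarev, sign(π_{20}) = (20|77) = -1.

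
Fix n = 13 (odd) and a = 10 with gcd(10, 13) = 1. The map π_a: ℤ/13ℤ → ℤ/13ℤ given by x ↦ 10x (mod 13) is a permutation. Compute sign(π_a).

Start at x=3: 3 → 4 → 1 → 10 → 9 → 12 → 3 (one orbit).
Decompose π into cycles: lengths [6, 6, 1] (3 cycles, including the fixed point 0).
sign(π) = (−1)^{n − #cycles} = (−1)^{13−3} = (−1)^10 = +1.
Zolotarev: (10|13) = +1, matching the cycle-count sign.

+1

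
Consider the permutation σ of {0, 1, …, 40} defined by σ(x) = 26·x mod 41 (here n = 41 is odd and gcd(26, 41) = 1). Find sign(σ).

-1

Trace 18: π^k(18) = [18, 17, 32, 12, 25, 35, 8] for k=0..6.
The orbit structure of x ↦ 26x mod 41: 2 orbits of sizes [40, 1].
41 − 2 = 39 transpositions; sign(π) = (−1)^39 = -1.
(26|41)_J = -1 (Zolotarev's lemma cross-check).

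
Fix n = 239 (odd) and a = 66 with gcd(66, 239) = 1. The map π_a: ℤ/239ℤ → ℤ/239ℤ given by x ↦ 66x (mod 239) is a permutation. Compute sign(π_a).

+1

Trace 192: π^k(192) = [192, 5, 91, 31, 134, 1, 66] for k=0..6.
The orbit structure of x ↦ 66x mod 239: 3 orbits of sizes [119, 119, 1].
Σ(ℓ_i−1) = 239−3 = 236; sign = (−1)^236 = +1.
Check: (66/239) = +1 by Zolotarev.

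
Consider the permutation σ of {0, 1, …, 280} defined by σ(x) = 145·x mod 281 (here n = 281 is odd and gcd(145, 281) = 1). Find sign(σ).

Trace 263: π^k(263) = [263, 200, 57, 116, 241, 101, 33] for k=0..6.
π_145 has 3 disjoint cycles with lengths [140, 140, 1] on {0,…,280}.
sign(π) = (−1)^{n − #cycles} = (−1)^{281−3} = (−1)^278 = +1.

+1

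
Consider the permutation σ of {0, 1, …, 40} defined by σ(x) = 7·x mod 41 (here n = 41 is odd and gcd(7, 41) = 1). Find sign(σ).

-1

Trace 34: π^k(34) = [34, 33, 26, 18, 3, 21, 24] for k=0..6.
Decompose π into cycles: lengths [40, 1] (2 cycles, including the fixed point 0).
2 cycles on 41: each ℓ→(−1)^(ℓ−1), product (−1)^39 = -1.
Check: (7/41) = -1 by Zolotarev.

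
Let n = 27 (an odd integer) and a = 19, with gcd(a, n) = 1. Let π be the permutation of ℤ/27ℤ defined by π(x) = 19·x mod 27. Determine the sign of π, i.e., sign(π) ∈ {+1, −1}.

Start at x=10: 10 → 1 → 19 → 10 (one orbit).
Decompose π into cycles: lengths [3, 3, 3, 3, 3, 3, 1, 1, 1, 1, 1, 1, 1, 1, 1] (15 cycles, including the fixed point 0).
sign(π) = (−1)^{n − #cycles} = (−1)^{27−15} = (−1)^12 = +1.

+1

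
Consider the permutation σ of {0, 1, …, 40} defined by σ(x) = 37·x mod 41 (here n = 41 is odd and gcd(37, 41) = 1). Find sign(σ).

+1

Orbit of 18 under x↦37x: [18, 10, 1, 37, 16]… (length divides ord_41(37)).
The orbit structure of x ↦ 37x mod 41: 9 orbits of sizes [5, 5, 5, 5, 5, 5, 5, 5, 1].
With 9 cycles on 41 points, sign = (−1)^{41−9} = +1.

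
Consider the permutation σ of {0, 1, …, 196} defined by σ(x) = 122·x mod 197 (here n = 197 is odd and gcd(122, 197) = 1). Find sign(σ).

Orbit of 128 under x↦122x: [128, 53, 162, 64, 125, 81, 32]… (length divides ord_197(122)).
Cycle lengths of π_122 on ℤ/197ℤ: [196, 1]; 2 cycles in total.
With 2 cycles on 197 points, sign = (−1)^{197−2} = -1.

-1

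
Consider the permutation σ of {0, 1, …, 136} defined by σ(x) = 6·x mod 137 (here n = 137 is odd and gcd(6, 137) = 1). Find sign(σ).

Trace 135: π^k(135) = [135, 125, 65, 116, 11, 66, 122] for k=0..6.
Cycle type of π: 136 + 1; total 2 cycles.
Σ(ℓ_i−1) = 137−2 = 135; sign = (−1)^135 = -1.

-1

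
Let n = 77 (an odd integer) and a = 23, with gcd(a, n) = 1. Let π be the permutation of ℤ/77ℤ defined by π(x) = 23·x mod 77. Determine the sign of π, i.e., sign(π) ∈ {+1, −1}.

Start at x=23: 23 → 67 → 1 → 23 (one orbit).
Cycle type of π: 3×22 + 1×11; total 33 cycles.
n − c = 77 − 33 = 44; sign = (−1)^44 = +1.
(23|77)_J = +1 (Zolotarev's lemma cross-check).

+1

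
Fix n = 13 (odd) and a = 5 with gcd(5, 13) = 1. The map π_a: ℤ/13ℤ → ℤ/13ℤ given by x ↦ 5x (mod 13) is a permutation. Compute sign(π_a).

-1

Trace 1: π^k(1) = [1, 5, 12, 8] for k=0..3.
π_5 has 4 disjoint cycles with lengths [4, 4, 4, 1] on {0,…,12}.
sign(π) = (−1)^{n − #cycles} = (−1)^{13−4} = (−1)^9 = -1.
Zolotarev: (5|13) = -1, matching the cycle-count sign.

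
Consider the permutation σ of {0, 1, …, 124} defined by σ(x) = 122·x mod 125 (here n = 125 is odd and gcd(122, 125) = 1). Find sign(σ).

Start at x=32: 32 → 29 → 38 → 11 → 92 → 99 → 78 → … (one orbit).
Cycle lengths of π_122 on ℤ/125ℤ: [100, 20, 4, 1]; 4 cycles in total.
With 4 cycles on 125 points, sign = (−1)^{125−4} = -1.
The Jacobi symbol (122|125) = -1 (Zolotarev) agrees.

-1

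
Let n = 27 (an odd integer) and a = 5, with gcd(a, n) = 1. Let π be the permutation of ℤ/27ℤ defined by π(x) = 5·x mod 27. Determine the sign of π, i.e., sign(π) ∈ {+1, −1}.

Start at x=17: 17 → 4 → 20 → 19 → 14 → 16 → 26 → … (one orbit).
Cycle type of π: 18 + 6 + 2 + 1; total 4 cycles.
Σ(ℓ_i−1) = 27−4 = 23; sign = (−1)^23 = -1.

-1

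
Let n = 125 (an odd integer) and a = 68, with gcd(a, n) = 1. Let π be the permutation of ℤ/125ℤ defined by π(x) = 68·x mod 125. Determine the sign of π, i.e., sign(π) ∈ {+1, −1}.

Trace 57: π^k(57) = [57, 1, 68, 124] for k=0..3.
Cycle type of π: 4×31 + 1; total 32 cycles.
With 32 cycles on 125 points, sign = (−1)^{125−32} = -1.

-1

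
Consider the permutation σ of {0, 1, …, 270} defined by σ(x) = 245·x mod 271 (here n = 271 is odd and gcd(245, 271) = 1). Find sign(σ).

Orbit of 80 under x↦245x: [80, 88, 151, 139, 180, 198, 1]… (length divides ord_271(245)).
Decompose π into cycles: lengths [135, 135, 1] (3 cycles, including the fixed point 0).
Σ(ℓ_i−1) = 271−3 = 268; sign = (−1)^268 = +1.

+1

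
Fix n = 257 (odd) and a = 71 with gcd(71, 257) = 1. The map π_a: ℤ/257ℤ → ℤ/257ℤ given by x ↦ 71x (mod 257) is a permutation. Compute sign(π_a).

Trace 134: π^k(134) = [134, 5, 98, 19, 64, 175, 89] for k=0..6.
Cycle lengths of π_71 on ℤ/257ℤ: [256, 1]; 2 cycles in total.
257 − 2 = 255 transpositions; sign(π) = (−1)^255 = -1.

-1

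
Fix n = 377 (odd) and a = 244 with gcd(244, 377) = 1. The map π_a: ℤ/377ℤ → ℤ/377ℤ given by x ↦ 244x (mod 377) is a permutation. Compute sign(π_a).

-1

Trace 186: π^k(186) = [186, 144, 75, 204, 12, 289, 17] for k=0..6.
Decompose π into cycles: lengths [12, 12, 12, 12, 12, 12, 12, 12, 12, 12, 12, 12, 12, 12, 12, 12, 12, 12, 12, 12, 12, 12, 12, 12, 12, 12, 12, 12, 6, 6, 4, 4, 4, 4, 4, 4, 4, 1] (38 cycles, including the fixed point 0).
With 38 cycles on 377 points, sign = (−1)^{377−38} = -1.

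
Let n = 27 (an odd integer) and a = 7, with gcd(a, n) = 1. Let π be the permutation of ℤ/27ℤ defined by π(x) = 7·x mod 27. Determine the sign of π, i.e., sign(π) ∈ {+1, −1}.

+1

Trace 7: π^k(7) = [7, 22, 19, 25, 13, 10, 16] for k=0..6.
Cycle type of π: 9×2 + 3×2 + 1×3; total 7 cycles.
With 7 cycles on 27 points, sign = (−1)^{27−7} = +1.
The Jacobi symbol (7|27) = +1 (Zolotarev) agrees.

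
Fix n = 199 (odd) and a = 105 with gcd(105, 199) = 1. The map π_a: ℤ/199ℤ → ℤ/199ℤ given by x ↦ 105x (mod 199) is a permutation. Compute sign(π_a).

Orbit of 130 under x↦105x: [130, 118, 52, 87, 180, 194, 72]… (length divides ord_199(105)).
Cycle type of π: 198 + 1; total 2 cycles.
Σ(ℓ_i−1) = 199−2 = 197; sign = (−1)^197 = -1.

-1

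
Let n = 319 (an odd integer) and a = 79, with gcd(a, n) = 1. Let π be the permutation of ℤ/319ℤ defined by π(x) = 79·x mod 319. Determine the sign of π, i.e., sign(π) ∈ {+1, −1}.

+1

Orbit of 295 under x↦79x: [295, 18, 146, 50, 122, 68, 268]… (length divides ord_319(79)).
π_79 has 5 disjoint cycles with lengths [140, 140, 28, 10, 1] on {0,…,318}.
With 5 cycles on 319 points, sign = (−1)^{319−5} = +1.
Check: (79/319) = +1 by Zolotarev.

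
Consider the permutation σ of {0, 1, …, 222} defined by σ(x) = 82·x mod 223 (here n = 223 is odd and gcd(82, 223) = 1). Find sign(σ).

+1

Start at x=30: 30 → 7 → 128 → 15 → 115 → 64 → 119 → … (one orbit).
Cycle lengths of π_82 on ℤ/223ℤ: [37, 37, 37, 37, 37, 37, 1]; 7 cycles in total.
sign(π) = (−1)^{n − #cycles} = (−1)^{223−7} = (−1)^216 = +1.
Via Zolotarev, sign(π_{82}) = (82|223) = +1.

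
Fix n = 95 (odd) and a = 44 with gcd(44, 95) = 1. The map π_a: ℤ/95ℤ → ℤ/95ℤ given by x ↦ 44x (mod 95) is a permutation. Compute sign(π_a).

Trace 61: π^k(61) = [61, 24, 11, 9, 16, 39, 6] for k=0..6.
π_44 has 9 disjoint cycles with lengths [18, 18, 18, 18, 9, 9, 2, 2, 1] on {0,…,94}.
95 − 9 = 86 transpositions; sign(π) = (−1)^86 = +1.

+1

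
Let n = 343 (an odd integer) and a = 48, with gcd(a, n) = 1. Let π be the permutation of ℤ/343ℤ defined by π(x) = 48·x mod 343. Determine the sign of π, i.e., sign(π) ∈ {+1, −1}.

Start at x=1: 1 → 48 → 246 → 146 → 148 → 244 → 50 → … (one orbit).
The orbit structure of x ↦ 48x mod 343: 46 orbits of sizes [14, 14, 14, 14, 14, 14, 14, 14, 14, 14, 14, 14, 14, 14, 14, 14, 14, 14, 14, 14, 14, 2, 2, 2, 2, 2, 2, 2, 2, 2, 2, 2, 2, 2, 2, 2, 2, 2, 2, 2, 2, 2, 2, 2, 2, 1].
With 46 cycles on 343 points, sign = (−1)^{343−46} = -1.
Zolotarev: (48|343) = -1, matching the cycle-count sign.

-1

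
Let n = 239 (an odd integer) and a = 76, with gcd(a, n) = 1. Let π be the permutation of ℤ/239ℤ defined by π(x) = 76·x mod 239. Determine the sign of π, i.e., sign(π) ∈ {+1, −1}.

-1

Orbit of 203 under x↦76x: [203, 132, 233, 22, 238, 163, 199]… (length divides ord_239(76)).
The orbit structure of x ↦ 76x mod 239: 8 orbits of sizes [34, 34, 34, 34, 34, 34, 34, 1].
Σ(ℓ_i−1) = 239−8 = 231; sign = (−1)^231 = -1.
(76|239)_J = -1 (Zolotarev's lemma cross-check).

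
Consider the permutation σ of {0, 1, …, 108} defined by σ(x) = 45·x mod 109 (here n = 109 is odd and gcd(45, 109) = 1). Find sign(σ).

Orbit of 1 under x↦45x: [1, 45, 63]… (length divides ord_109(45)).
Cycle type of π: 3×36 + 1; total 37 cycles.
sign(π) = (−1)^{n − #cycles} = (−1)^{109−37} = (−1)^72 = +1.

+1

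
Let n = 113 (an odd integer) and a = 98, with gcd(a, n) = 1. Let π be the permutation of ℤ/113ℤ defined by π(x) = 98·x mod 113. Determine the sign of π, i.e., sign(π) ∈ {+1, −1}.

+1

Start at x=98: 98 → 112 → 15 → 1 → 98 (one orbit).
Cycle type of π: 4×28 + 1; total 29 cycles.
n − c = 113 − 29 = 84; sign = (−1)^84 = +1.
The Jacobi symbol (98|113) = +1 (Zolotarev) agrees.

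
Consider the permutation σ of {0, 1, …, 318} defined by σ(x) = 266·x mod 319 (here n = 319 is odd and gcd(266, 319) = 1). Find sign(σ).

Trace 237: π^k(237) = [237, 199, 299, 103, 283, 313, 318] for k=0..6.
8 cycles of lengths [70, 70, 70, 70, 14, 14, 10, 1].
sign(π) = (−1)^{n − #cycles} = (−1)^{319−8} = (−1)^311 = -1.
Via Zolotarev, sign(π_{266}) = (266|319) = -1.

-1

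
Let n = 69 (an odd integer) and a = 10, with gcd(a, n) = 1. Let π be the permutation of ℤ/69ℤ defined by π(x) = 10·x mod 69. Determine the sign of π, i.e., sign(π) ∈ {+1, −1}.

Trace 67: π^k(67) = [67, 49, 7, 1, 10, 31, 34] for k=0..6.
π_10 has 6 disjoint cycles with lengths [22, 22, 22, 1, 1, 1] on {0,…,68}.
With 6 cycles on 69 points, sign = (−1)^{69−6} = -1.

-1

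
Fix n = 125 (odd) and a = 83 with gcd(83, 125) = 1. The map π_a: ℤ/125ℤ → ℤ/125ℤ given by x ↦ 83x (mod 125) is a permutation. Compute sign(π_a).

-1

Orbit of 81 under x↦83x: [81, 98, 9, 122, 1, 83, 14]… (length divides ord_125(83)).
Cycle lengths of π_83 on ℤ/125ℤ: [100, 20, 4, 1]; 4 cycles in total.
n − c = 125 − 4 = 121; sign = (−1)^121 = -1.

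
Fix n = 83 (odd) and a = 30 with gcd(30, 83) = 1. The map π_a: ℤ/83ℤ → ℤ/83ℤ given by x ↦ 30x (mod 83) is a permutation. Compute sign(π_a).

Trace 3: π^k(3) = [3, 7, 44, 75, 9, 21, 49] for k=0..6.
The orbit structure of x ↦ 30x mod 83: 3 orbits of sizes [41, 41, 1].
With 3 cycles on 83 points, sign = (−1)^{83−3} = +1.
Via Zolotarev, sign(π_{30}) = (30|83) = +1.

+1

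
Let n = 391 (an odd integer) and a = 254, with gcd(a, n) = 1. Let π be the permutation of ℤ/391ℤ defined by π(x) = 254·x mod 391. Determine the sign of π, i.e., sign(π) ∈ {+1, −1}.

Start at x=254: 254 → 1 → 254 (one orbit).
Cycle type of π: 2×184 + 1×23; total 207 cycles.
Σ(ℓ_i−1) = 391−207 = 184; sign = (−1)^184 = +1.

+1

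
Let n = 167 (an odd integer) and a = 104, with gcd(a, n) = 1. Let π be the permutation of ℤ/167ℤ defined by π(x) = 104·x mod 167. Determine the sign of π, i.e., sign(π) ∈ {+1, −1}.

Orbit of 166 under x↦104x: [166, 63, 39, 48, 149, 132, 34]… (length divides ord_167(104)).
π_104 has 2 disjoint cycles with lengths [166, 1] on {0,…,166}.
167 − 2 = 165 transpositions; sign(π) = (−1)^165 = -1.
(104|167)_J = -1 (Zolotarev's lemma cross-check).

-1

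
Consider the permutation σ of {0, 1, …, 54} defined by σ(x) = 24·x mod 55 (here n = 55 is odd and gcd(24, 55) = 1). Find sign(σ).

Trace 16: π^k(16) = [16, 54, 31, 29, 36, 39, 1] for k=0..6.
The orbit structure of x ↦ 24x mod 55: 8 orbits of sizes [10, 10, 10, 10, 10, 2, 2, 1].
n − c = 55 − 8 = 47; sign = (−1)^47 = -1.
The Jacobi symbol (24|55) = -1 (Zolotarev) agrees.

-1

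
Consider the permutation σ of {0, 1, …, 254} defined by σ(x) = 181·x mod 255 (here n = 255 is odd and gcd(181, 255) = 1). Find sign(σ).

-1

Trace 196: π^k(196) = [196, 31, 1, 181, 121, 226, 106] for k=0..6.
The orbit structure of x ↦ 181x mod 255: 30 orbits of sizes [16, 16, 16, 16, 16, 16, 16, 16, 16, 16, 16, 16, 16, 16, 16, 1, 1, 1, 1, 1, 1, 1, 1, 1, 1, 1, 1, 1, 1, 1].
sign(π) = (−1)^{n − #cycles} = (−1)^{255−30} = (−1)^225 = -1.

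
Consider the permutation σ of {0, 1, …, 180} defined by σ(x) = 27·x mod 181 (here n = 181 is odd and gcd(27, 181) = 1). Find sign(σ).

Start at x=27: 27 → 5 → 135 → 25 → 132 → 125 → 117 → … (one orbit).
Cycle type of π: 15×12 + 1; total 13 cycles.
13 cycles on 181: each ℓ→(−1)^(ℓ−1), product (−1)^168 = +1.
Via Zolotarev, sign(π_{27}) = (27|181) = +1.

+1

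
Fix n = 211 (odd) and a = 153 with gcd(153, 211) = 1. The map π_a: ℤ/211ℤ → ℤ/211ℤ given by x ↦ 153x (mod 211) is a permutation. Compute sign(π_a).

-1

Orbit of 1 under x↦153x: [1, 153, 199, 63, 144, 88, 171]… (length divides ord_211(153)).
Cycle type of π: 14×15 + 1; total 16 cycles.
With 16 cycles on 211 points, sign = (−1)^{211−16} = -1.
Zolotarev: (153|211) = -1, matching the cycle-count sign.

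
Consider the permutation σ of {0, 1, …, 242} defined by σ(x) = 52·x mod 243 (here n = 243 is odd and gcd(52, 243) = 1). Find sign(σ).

+1

Orbit of 28 under x↦52x: [28, 241, 139, 181, 178, 22, 172]… (length divides ord_243(52)).
Cycle lengths of π_52 on ℤ/243ℤ: [81, 81, 27, 27, 9, 9, 3, 3, 1, 1, 1]; 11 cycles in total.
With 11 cycles on 243 points, sign = (−1)^{243−11} = +1.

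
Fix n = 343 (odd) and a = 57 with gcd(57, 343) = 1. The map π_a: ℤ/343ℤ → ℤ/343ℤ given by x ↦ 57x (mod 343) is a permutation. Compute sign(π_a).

+1

Orbit of 64 under x↦57x: [64, 218, 78, 330, 288, 295, 8]… (length divides ord_343(57)).
Decompose π into cycles: lengths [49, 49, 49, 49, 49, 49, 7, 7, 7, 7, 7, 7, 1, 1, 1, 1, 1, 1, 1] (19 cycles, including the fixed point 0).
343 − 19 = 324 transpositions; sign(π) = (−1)^324 = +1.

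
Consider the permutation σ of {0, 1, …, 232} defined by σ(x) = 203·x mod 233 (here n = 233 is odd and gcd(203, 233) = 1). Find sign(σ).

+1

Trace 14: π^k(14) = [14, 46, 18, 159, 123, 38, 25] for k=0..6.
Decompose π into cycles: lengths [116, 116, 1] (3 cycles, including the fixed point 0).
sign(π) = (−1)^{n − #cycles} = (−1)^{233−3} = (−1)^230 = +1.
Check: (203/233) = +1 by Zolotarev.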